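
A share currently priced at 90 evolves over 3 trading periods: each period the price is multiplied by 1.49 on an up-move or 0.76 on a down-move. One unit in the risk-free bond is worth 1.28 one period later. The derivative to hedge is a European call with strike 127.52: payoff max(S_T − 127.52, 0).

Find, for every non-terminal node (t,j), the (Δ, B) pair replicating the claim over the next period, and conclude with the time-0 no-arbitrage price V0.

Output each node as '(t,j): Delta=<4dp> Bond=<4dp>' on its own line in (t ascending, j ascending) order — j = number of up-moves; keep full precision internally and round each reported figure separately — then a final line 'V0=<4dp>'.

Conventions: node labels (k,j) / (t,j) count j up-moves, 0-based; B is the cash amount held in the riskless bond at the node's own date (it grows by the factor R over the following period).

(0,0): Delta=0.7802 Bond=-35.8049
(1,0): Delta=0.2712 Bond=-11.0149
(1,1): Delta=0.8851 Bond=-59.8903
(2,0): Delta=0.0000 Bond=0.0000
(2,1): Delta=0.3271 Bond=-19.7929
(2,2): Delta=1.0000 Bond=-99.6250
V0=34.4145

Under the risk-neutral measure, an up-move has probability p* = (R−d)/(u−d) = 0.7123 and values discount at R = 1.28.
Terminal payoffs: V(3,0)=0.0000, V(3,1)=0.0000, V(3,2)=24.3348, V(3,3)=170.1954
Node (2,0) S=51.9840: V=(p*·0.0000+(1−p*)·0.0000)/1.28=0.0000; Δ=(0.0000−0.0000)/(77.4562−39.5078)=0.0000; B=V−Δ·S=0.0000
Node (2,1) S=101.9160: V=(p*·24.3348+(1−p*)·0.0000)/1.28=13.5425; Δ=(24.3348−0.0000)/(151.8548−77.4562)=0.3271; B=V−Δ·S=-19.7929
Node (2,2) S=199.8090: V=(p*·170.1954+(1−p*)·24.3348)/1.28=100.1840; Δ=(170.1954−24.3348)/(297.7154−151.8548)=1.0000; B=V−Δ·S=-99.6250
Node (1,0) S=68.4000: V=(p*·13.5425+(1−p*)·0.0000)/1.28=7.5365; Δ=(13.5425−0.0000)/(101.9160−51.9840)=0.2712; B=V−Δ·S=-11.0149
Node (1,1) S=134.1000: V=(p*·100.1840+(1−p*)·13.5425)/1.28=58.7967; Δ=(100.1840−13.5425)/(199.8090−101.9160)=0.8851; B=V−Δ·S=-59.8903
Node (0,0) S=90.0000: V=(p*·58.7967+(1−p*)·7.5365)/1.28=34.4145; Δ=(58.7967−7.5365)/(134.1000−68.4000)=0.7802; B=V−Δ·S=-35.8049
As a check, the time-0 holding Δ(0,0)·S0 + B(0,0) comes to 34.4145 — exactly V0.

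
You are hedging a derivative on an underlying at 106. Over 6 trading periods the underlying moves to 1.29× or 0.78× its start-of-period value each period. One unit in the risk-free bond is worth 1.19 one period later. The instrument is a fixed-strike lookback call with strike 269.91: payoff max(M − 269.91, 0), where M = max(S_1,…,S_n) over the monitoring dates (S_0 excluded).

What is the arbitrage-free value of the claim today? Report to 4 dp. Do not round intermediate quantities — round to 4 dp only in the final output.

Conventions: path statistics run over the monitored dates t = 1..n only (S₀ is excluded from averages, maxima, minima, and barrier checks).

price = 26.3824

Risk-neutral up-probability p* = (R−d)/(u−d) = (1.19−0.78)/(1.29−0.78) = 0.8039; the claim prices as the p*-weighted sum of path payoffs discounted by R^6.
Enumerate all 2^6 = 64 price paths (U = up ×1.29, D = down ×0.78); each path with k up-moves has probability p*^k·(1−p*)^(6−k).
DDDDDD: M=82.6800, payoff=0.0000, prob=0.000057
UDDDDD: M=136.7400, payoff=0.0000, prob=0.000233
DUDDDD: M=106.6572, payoff=0.0000, prob=0.000233
UUDDDD: M=176.3946, payoff=0.0000, prob=0.000955
DDUDDD: M=83.1926, payoff=0.0000, prob=0.000233
UDUDDD: M=137.5878, payoff=0.0000, prob=0.000955
DUUDDD: M=137.5878, payoff=0.0000, prob=0.000955
UUUDDD: M=227.5490, payoff=0.0000, prob=0.003917
DDDUDD: M=82.6800, payoff=0.0000, prob=0.000233
UDDUDD: M=136.7400, payoff=0.0000, prob=0.000955
DUDUDD: M=107.3185, payoff=0.0000, prob=0.000955
UUDUDD: M=177.4882, payoff=0.0000, prob=0.003917
DDUUDD: M=107.3185, payoff=0.0000, prob=0.000955
UDUUDD: M=177.4882, payoff=0.0000, prob=0.003917
DUUUDD: M=177.4882, payoff=0.0000, prob=0.003917
UUUUDD: M=293.5383, payoff=23.6283, prob=0.016059
DDDDUD: M=82.6800, payoff=0.0000, prob=0.000233
UDDDUD: M=136.7400, payoff=0.0000, prob=0.000955
DUDDUD: M=106.6572, payoff=0.0000, prob=0.000955
UUDDUD: M=176.3946, payoff=0.0000, prob=0.003917
DDUDUD: M=83.7084, payoff=0.0000, prob=0.000955
UDUDUD: M=138.4408, payoff=0.0000, prob=0.003917
DUUDUD: M=138.4408, payoff=0.0000, prob=0.003917
UUUDUD: M=228.9598, payoff=0.0000, prob=0.016059
DDDUUD: M=83.7084, payoff=0.0000, prob=0.000955
UDDUUD: M=138.4408, payoff=0.0000, prob=0.003917
DUDUUD: M=138.4408, payoff=0.0000, prob=0.003917
UUDUUD: M=228.9598, payoff=0.0000, prob=0.016059
DDUUUD: M=138.4408, payoff=0.0000, prob=0.003917
UDUUUD: M=228.9598, payoff=0.0000, prob=0.016059
DUUUUD: M=228.9598, payoff=0.0000, prob=0.016059
UUUUUD: M=378.6643, payoff=108.7543, prob=0.065841
DDDDDU: M=82.6800, payoff=0.0000, prob=0.000233
UDDDDU: M=136.7400, payoff=0.0000, prob=0.000955
DUDDDU: M=106.6572, payoff=0.0000, prob=0.000955
UUDDDU: M=176.3946, payoff=0.0000, prob=0.003917
DDUDDU: M=83.1926, payoff=0.0000, prob=0.000955
UDUDDU: M=137.5878, payoff=0.0000, prob=0.003917
DUUDDU: M=137.5878, payoff=0.0000, prob=0.003917
UUUDDU: M=227.5490, payoff=0.0000, prob=0.016059
DDDUDU: M=82.6800, payoff=0.0000, prob=0.000955
UDDUDU: M=136.7400, payoff=0.0000, prob=0.003917
DUDUDU: M=107.9838, payoff=0.0000, prob=0.003917
UUDUDU: M=178.5887, payoff=0.0000, prob=0.016059
DDUUDU: M=107.9838, payoff=0.0000, prob=0.003917
UDUUDU: M=178.5887, payoff=0.0000, prob=0.016059
DUUUDU: M=178.5887, payoff=0.0000, prob=0.016059
UUUUDU: M=295.3582, payoff=25.4482, prob=0.065841
DDDDUU: M=82.6800, payoff=0.0000, prob=0.000955
UDDDUU: M=136.7400, payoff=0.0000, prob=0.003917
DUDDUU: M=107.9838, payoff=0.0000, prob=0.003917
UUDDUU: M=178.5887, payoff=0.0000, prob=0.016059
DDUDUU: M=107.9838, payoff=0.0000, prob=0.003917
UDUDUU: M=178.5887, payoff=0.0000, prob=0.016059
DUUDUU: M=178.5887, payoff=0.0000, prob=0.016059
UUUDUU: M=295.3582, payoff=25.4482, prob=0.065841
DDDUUU: M=107.9838, payoff=0.0000, prob=0.003917
UDDUUU: M=178.5887, payoff=0.0000, prob=0.016059
DUDUUU: M=178.5887, payoff=0.0000, prob=0.016059
UUDUUU: M=295.3582, payoff=25.4482, prob=0.065841
DDUUUU: M=178.5887, payoff=0.0000, prob=0.016059
UDUUUU: M=295.3582, payoff=25.4482, prob=0.065841
DUUUUU: M=295.3582, payoff=25.4482, prob=0.065841
UUUUUU: M=488.4770, payoff=218.5670, prob=0.269949
Price = Σ prob·payoff / R^6 = 74.919668 / 2.839761 = 26.3824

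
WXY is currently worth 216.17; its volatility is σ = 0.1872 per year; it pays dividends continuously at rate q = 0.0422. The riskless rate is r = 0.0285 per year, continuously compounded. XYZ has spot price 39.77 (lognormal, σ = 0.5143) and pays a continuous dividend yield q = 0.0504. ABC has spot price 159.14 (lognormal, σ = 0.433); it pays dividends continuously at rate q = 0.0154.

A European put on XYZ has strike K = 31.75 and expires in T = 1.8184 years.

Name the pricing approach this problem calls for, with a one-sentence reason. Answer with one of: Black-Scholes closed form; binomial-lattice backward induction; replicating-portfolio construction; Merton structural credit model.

framework: Black-Scholes closed form

Key observation: the strike-31.75 put on XYZ is European-exercise on a continuously-modelled lognormal underlying, so its value is a single closed-form evaluation.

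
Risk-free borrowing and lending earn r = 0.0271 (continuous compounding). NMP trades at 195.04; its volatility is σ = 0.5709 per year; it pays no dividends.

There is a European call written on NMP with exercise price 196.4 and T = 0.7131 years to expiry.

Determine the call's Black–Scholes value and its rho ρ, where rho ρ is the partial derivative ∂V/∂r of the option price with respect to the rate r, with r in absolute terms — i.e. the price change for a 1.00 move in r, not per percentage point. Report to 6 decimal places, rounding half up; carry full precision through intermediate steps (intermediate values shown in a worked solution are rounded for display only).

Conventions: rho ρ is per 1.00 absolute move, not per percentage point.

σ√T = 0.5709·√0.7131 = 0.482098
d₁ = (ln(S/K) + (r+σ²/2)T) / (σ√T) = (ln(195.04/196.4) + (0.0271+0.5709²/2)·0.7131) / 0.482098 = (-0.006949 + 0.135534) / 0.482098 = 0.266721
d₂ = d₁ − σ√T = 0.266721 − 0.482098 = -0.215377
e^{−rT} = 0.980861
N(d₁) = 0.605158,  N(d₂) = 0.414737
Call price V = S·N(d₁) − K·e^{−rT}·N(d₂) = 118.029994 − 79.895277 = 38.134717
ρ = K·T·e^{−rT}·N(d₂) = 56.973322

price = 38.134717
ρ = 56.973322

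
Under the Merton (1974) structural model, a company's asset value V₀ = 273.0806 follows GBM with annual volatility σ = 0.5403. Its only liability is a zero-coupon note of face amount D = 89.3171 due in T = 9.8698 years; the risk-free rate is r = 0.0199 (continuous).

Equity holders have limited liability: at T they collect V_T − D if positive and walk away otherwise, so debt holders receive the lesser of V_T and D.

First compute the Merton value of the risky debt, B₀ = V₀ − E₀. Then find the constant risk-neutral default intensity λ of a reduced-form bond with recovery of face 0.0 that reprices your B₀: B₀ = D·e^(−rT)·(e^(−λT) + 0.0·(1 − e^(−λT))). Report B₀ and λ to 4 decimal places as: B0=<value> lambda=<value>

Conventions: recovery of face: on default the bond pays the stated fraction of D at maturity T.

Apply the equity-as-call identities (strike 89.3171, horizon 9.8698 years):
d₁ = [ln(V₀/D) + (r + σ²/2)T] / (σ√T)
   = [ln(273.0806/89.3171) + (0.0199 + 0.5·0.5403²)·9.8698] / (0.5403·√9.8698)
   = [1.117574 + 1.637025] / 1.697419 = 1.622816
d₂ = d₁ − σ√T = 1.622816 − 1.697419 = -0.074603
N(d₁) = 0.947686,  N(d₂) = 0.470265,  e^(−rT) = 0.821676
E₀ = V₀·N(d₁) − D·e^(−rT)·N(d₂)
   = 273.0806·0.947686 − 89.3171·0.821676·0.470265 = 224.281929
B₀ = V₀ − E₀ = 273.0806 − 224.281929 = 48.798671
e^(−λT) = (B₀·e^(rT)/D − 0)/(1 − 0) = (48.7987·1.217025/89.3171 − 0)/1 = 0.66492551
λ = −ln(0.66492551)/9.8698 = 0.041346

B0=48.7987 lambda=0.0413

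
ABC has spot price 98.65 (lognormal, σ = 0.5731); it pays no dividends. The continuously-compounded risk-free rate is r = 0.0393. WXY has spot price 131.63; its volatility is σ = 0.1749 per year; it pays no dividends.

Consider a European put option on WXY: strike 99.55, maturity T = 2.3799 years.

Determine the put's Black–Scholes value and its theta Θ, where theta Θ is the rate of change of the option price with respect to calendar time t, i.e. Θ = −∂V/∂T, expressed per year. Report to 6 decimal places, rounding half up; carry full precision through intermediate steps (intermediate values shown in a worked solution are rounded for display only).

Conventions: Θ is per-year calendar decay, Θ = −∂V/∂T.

price = 1.117381
Θ = -0.563817

σ√T = 0.1749·√2.3799 = 0.269817
d₁ = (ln(S/K) + (r+σ²/2)T) / (σ√T) = (ln(131.63/99.55) + (0.0393+0.1749²/2)·2.3799) / 0.269817 = (0.279335 + 0.129931) / 0.269817 = 1.516827
d₂ = d₁ − σ√T = 1.516827 − 0.269817 = 1.247010
e^{−rT} = 0.910711
N(−d₁) = 0.064655,  N(−d₂) = 0.106197
Put price V = K·e^{−rT}·N(−d₂) − S·N(−d₁) = 9.627943 − 8.510562 = 1.117381
φ(d₁) = (1/√(2π))·e^{−d₁²/2} = 0.126272
Θ = −S·φ(d₁)·σ/(2√T) + r·K·e^{−rT}·N(−d₂) = −0.942195 + 0.378378 = -0.563817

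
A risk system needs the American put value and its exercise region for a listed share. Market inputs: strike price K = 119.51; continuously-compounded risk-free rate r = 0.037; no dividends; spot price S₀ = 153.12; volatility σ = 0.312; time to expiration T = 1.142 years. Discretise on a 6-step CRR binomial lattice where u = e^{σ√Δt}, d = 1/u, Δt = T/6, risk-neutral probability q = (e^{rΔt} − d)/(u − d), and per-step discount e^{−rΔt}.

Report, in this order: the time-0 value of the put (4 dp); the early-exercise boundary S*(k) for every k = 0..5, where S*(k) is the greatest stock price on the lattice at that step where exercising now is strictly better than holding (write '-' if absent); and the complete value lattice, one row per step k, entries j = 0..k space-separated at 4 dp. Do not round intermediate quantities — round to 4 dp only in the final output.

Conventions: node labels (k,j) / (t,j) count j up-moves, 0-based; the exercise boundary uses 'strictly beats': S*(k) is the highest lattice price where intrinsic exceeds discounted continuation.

price = 4.6772
boundary = - - - - 88.8327 101.7859
tree:
4.6772
7.8053 1.5133
12.7416 2.8187 0.1868
20.1925 5.2284 0.3702 0.0000
30.6773 9.6527 0.7337 0.0000 0.0000
41.9821 17.7241 1.4541 0.0000 0.0000 0.0000
51.8483 30.6773 2.8821 0.0000 0.0000 0.0000 0.0000

params: Δt=0.19033 u=1.14582 d=0.87274 q=0.49190 e^(-rΔt)=0.99298
t_6 payoffs: 51.8483 30.6773 2.8821 0.0000 0.0000 0.0000 0.0000
t_5: node(5,0) S=77.5279 payoff=41.9821 vs cont=41.1435 → 41.9821 [stop]  node(5,1) S=101.7859 payoff=17.7241 vs cont=16.8855 → 17.7241 [stop]  node(5,2) S=133.6340 payoff=0.0000 vs cont=1.4541 → 1.4541 [wait]  node(5,3) S=175.4473 payoff=0.0000 vs cont=0.0000 → 0.0000 [wait]  node(5,4) S=230.3437 payoff=0.0000 vs cont=0.0000 → 0.0000 [wait]  node(5,5) S=302.4169 payoff=0.0000 vs cont=0.0000 → 0.0000 [wait]  ⇒ S*(5)=101.7859
t_4: node(4,0) S=88.8327 payoff=30.6773 vs cont=29.8387 → 30.6773 [stop]  node(4,1) S=116.6279 payoff=2.8821 vs cont=9.6527 → 9.6527 [wait]  node(4,2) S=153.1200 payoff=0.0000 vs cont=0.7337 → 0.7337 [wait]  node(4,3) S=201.0303 payoff=0.0000 vs cont=0.0000 → 0.0000 [wait]  node(4,4) S=263.9315 payoff=0.0000 vs cont=0.0000 → 0.0000 [wait]  ⇒ S*(4)=88.8327
t_3: node(3,0) S=101.7859 payoff=17.7241 vs cont=20.1925 → 20.1925 [wait]  node(3,1) S=133.6340 payoff=0.0000 vs cont=5.2284 → 5.2284 [wait]  node(3,2) S=175.4473 payoff=0.0000 vs cont=0.3702 → 0.3702 [wait]  node(3,3) S=230.3437 payoff=0.0000 vs cont=0.0000 → 0.0000 [wait]  ⇒ S*(3)=-
t_2: node(2,0) S=116.6279 payoff=2.8821 vs cont=12.7416 → 12.7416 [wait]  node(2,1) S=153.1200 payoff=0.0000 vs cont=2.8187 → 2.8187 [wait]  node(2,2) S=201.0303 payoff=0.0000 vs cont=0.1868 → 0.1868 [wait]  ⇒ S*(2)=-
t_1: node(1,0) S=133.6340 payoff=0.0000 vs cont=7.8053 → 7.8053 [wait]  node(1,1) S=175.4473 payoff=0.0000 vs cont=1.5133 → 1.5133 [wait]  ⇒ S*(1)=-
t_0: node(0,0) S=153.1200 payoff=0.0000 vs cont=4.6772 → 4.6772 [wait]  ⇒ S*(0)=-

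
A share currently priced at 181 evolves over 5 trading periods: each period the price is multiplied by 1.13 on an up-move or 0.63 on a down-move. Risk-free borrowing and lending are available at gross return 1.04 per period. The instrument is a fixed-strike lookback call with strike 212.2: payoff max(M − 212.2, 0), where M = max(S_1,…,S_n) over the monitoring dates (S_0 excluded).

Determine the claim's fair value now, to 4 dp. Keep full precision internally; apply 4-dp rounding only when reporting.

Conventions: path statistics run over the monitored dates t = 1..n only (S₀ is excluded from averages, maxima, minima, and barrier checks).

price = 48.3793

No-arbitrage gives p* = (R−d)/(u−d) = 0.8200: enumerate every path, weight its payoff by its p*-probability, and discount by R^5.
Enumerate all 2^5 = 32 price paths (U = up ×1.13, D = down ×0.63); each path with k up-moves has probability p*^k·(1−p*)^(5−k).
DDDDD: M=114.0300, payoff=0.0000, prob=0.000189
UDDDD: M=204.5300, payoff=0.0000, prob=0.000861
DUDDD: M=128.8539, payoff=0.0000, prob=0.000861
UUDDD: M=231.1189, payoff=18.9189, prob=0.003921
DDUDD: M=114.0300, payoff=0.0000, prob=0.000861
UDUDD: M=204.5300, payoff=0.0000, prob=0.003921
DUUDD: M=145.6049, payoff=0.0000, prob=0.003921
UUUDD: M=261.1644, payoff=48.9644, prob=0.017864
DDDUD: M=114.0300, payoff=0.0000, prob=0.000861
UDDUD: M=204.5300, payoff=0.0000, prob=0.003921
DUDUD: M=128.8539, payoff=0.0000, prob=0.003921
UUDUD: M=231.1189, payoff=18.9189, prob=0.017864
DDUUD: M=114.0300, payoff=0.0000, prob=0.003921
UDUUD: M=204.5300, payoff=0.0000, prob=0.017864
DUUUD: M=164.5335, payoff=0.0000, prob=0.017864
UUUUD: M=295.1157, payoff=82.9157, prob=0.081382
DDDDU: M=114.0300, payoff=0.0000, prob=0.000861
UDDDU: M=204.5300, payoff=0.0000, prob=0.003921
DUDDU: M=128.8539, payoff=0.0000, prob=0.003921
UUDDU: M=231.1189, payoff=18.9189, prob=0.017864
DDUDU: M=114.0300, payoff=0.0000, prob=0.003921
UDUDU: M=204.5300, payoff=0.0000, prob=0.017864
DUUDU: M=145.6049, payoff=0.0000, prob=0.017864
UUUDU: M=261.1644, payoff=48.9644, prob=0.081382
DDDUU: M=114.0300, payoff=0.0000, prob=0.003921
UDDUU: M=204.5300, payoff=0.0000, prob=0.017864
DUDUU: M=128.8539, payoff=0.0000, prob=0.017864
UUDUU: M=231.1189, payoff=18.9189, prob=0.081382
DDUUU: M=114.0300, payoff=0.0000, prob=0.017864
UDUUU: M=204.5300, payoff=0.0000, prob=0.081382
DUUUU: M=185.9229, payoff=0.0000, prob=0.081382
UUUUU: M=333.4808, payoff=121.2808, prob=0.370740
Price = Σ prob·payoff / R^5 = 58.860774 / 1.216653 = 48.3793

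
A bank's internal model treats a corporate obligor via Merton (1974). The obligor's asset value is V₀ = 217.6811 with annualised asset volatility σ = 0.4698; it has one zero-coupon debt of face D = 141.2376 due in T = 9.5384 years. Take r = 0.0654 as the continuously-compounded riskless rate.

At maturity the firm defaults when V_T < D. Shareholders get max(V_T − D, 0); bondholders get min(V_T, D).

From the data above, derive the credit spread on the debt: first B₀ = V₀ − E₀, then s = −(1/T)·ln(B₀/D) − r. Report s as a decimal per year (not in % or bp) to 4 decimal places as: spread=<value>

Work the structural quantities from V₀ = 217.6811 against face 141.2376:
d₁ = [ln(V₀/D) + (r + σ²/2)T] / (σ√T)
   = [ln(217.6811/141.2376) + (0.0654 + 0.5·0.4698²)·9.5384] / (0.4698·√9.5384)
   = [0.432588 + 1.676431] / 1.450944 = 1.453549
d₂ = d₁ − σ√T = 1.453549 − 1.450944 = 0.002605
N(d₁) = 0.926964,  N(d₂) = 0.501039,  e^(−rT) = 0.535898
E₀ = V₀·N(d₁) − D·e^(−rT)·N(d₂)
   = 217.6811·0.926964 − 141.2376·0.535898·0.501039 = 163.859487
B₀ = V₀ − E₀ = 217.6811 − 163.859487 = 53.821613
spread = −(1/T)·ln(B₀/D) − r = −(1/9.5384)·ln(53.821613/141.2376) − 0.0654 = 0.03574573

spread=0.0357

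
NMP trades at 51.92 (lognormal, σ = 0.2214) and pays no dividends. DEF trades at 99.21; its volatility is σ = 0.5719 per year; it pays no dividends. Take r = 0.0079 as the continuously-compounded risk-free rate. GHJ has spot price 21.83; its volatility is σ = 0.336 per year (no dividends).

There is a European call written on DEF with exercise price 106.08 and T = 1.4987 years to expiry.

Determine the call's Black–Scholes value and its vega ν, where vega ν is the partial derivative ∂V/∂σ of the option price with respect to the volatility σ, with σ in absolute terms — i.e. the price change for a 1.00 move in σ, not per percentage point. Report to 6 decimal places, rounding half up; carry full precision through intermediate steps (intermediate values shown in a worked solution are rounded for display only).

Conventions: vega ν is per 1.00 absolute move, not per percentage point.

price = 25.196278
ν = 46.701948

σ√T = 0.5719·√1.4987 = 0.700128
d₁ = (ln(S/K) + (r+σ²/2)T) / (σ√T) = (ln(99.21/106.08) + (0.0079+0.5719²/2)·1.4987) / 0.700128 = (-0.066955 + 0.256929) / 0.700128 = 0.271343
d₂ = d₁ − σ√T = 0.271343 − 0.700128 = -0.428785
e^{−rT} = 0.988230
N(d₁) = 0.606936,  N(d₂) = 0.334040
Call price V = S·N(d₁) − K·e^{−rT}·N(d₂) = 60.214147 − 35.017869 = 25.196278
φ(d₁) = (1/√(2π))·e^{−d₁²/2} = 0.384523
ν = S·φ(d₁)·√T = 46.701948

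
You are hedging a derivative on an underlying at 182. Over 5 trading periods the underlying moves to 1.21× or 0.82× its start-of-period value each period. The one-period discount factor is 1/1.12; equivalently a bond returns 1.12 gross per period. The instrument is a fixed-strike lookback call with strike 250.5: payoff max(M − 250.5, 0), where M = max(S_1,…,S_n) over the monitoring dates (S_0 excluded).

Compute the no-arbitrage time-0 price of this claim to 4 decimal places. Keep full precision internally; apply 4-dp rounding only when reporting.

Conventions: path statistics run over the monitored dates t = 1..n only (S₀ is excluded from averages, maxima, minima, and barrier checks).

No-arbitrage gives p* = (R−d)/(u−d) = 0.7692: enumerate every path, weight its payoff by its p*-probability, and discount by R^5.
Enumerate all 2^5 = 32 price paths (U = up ×1.21, D = down ×0.82); each path with k up-moves has probability p*^k·(1−p*)^(5−k).
DDDDD: M=149.2400, payoff=0.0000, prob=0.000654
UDDDD: M=220.2200, payoff=0.0000, prob=0.002182
DUDDD: M=180.5804, payoff=0.0000, prob=0.002182
UUDDD: M=266.4662, payoff=15.9662, prob=0.007272
DDUDD: M=149.2400, payoff=0.0000, prob=0.002182
UDUDD: M=220.2200, payoff=0.0000, prob=0.007272
DUUDD: M=218.5023, payoff=0.0000, prob=0.007272
UUUDD: M=322.4241, payoff=71.9241, prob=0.024240
DDDUD: M=149.2400, payoff=0.0000, prob=0.002182
UDDUD: M=220.2200, payoff=0.0000, prob=0.007272
DUDUD: M=180.5804, payoff=0.0000, prob=0.007272
UUDUD: M=266.4662, payoff=15.9662, prob=0.024240
DDUUD: M=179.1719, payoff=0.0000, prob=0.007272
UDUUD: M=264.3878, payoff=13.8878, prob=0.024240
DUUUD: M=264.3878, payoff=13.8878, prob=0.024240
UUUUD: M=390.1332, payoff=139.6332, prob=0.080799
DDDDU: M=149.2400, payoff=0.0000, prob=0.002182
UDDDU: M=220.2200, payoff=0.0000, prob=0.007272
DUDDU: M=180.5804, payoff=0.0000, prob=0.007272
UUDDU: M=266.4662, payoff=15.9662, prob=0.024240
DDUDU: M=149.2400, payoff=0.0000, prob=0.007272
UDUDU: M=220.2200, payoff=0.0000, prob=0.024240
DUUDU: M=218.5023, payoff=0.0000, prob=0.024240
UUUDU: M=322.4241, payoff=71.9241, prob=0.080799
DDDUU: M=149.2400, payoff=0.0000, prob=0.007272
UDDUU: M=220.2200, payoff=0.0000, prob=0.024240
DUDUU: M=216.7980, payoff=0.0000, prob=0.024240
UUDUU: M=319.9092, payoff=69.4092, prob=0.080799
DDUUU: M=216.7980, payoff=0.0000, prob=0.024240
UDUUU: M=319.9092, payoff=69.4092, prob=0.080799
DUUUU: M=319.9092, payoff=69.4092, prob=0.080799
UUUUU: M=472.0611, payoff=221.5611, prob=0.269329
Price = Σ prob·payoff / R^5 = 96.897747 / 1.762342 = 54.9824

price = 54.9824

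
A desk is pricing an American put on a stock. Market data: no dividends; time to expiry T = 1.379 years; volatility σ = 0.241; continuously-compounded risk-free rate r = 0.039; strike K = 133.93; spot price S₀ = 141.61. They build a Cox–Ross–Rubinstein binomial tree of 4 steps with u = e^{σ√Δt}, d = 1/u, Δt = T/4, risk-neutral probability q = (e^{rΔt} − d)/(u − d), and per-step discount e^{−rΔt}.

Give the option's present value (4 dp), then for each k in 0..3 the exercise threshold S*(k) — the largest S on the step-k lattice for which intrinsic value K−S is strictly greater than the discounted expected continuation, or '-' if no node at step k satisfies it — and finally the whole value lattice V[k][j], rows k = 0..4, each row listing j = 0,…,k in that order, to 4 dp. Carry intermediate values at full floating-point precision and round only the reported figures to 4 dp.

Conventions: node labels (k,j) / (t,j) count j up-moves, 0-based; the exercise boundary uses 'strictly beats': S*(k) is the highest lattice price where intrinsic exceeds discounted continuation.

Δt=0.34475, u=1.15201, d=0.86805, q=0.51235, disc=e^(-rΔt)=0.98664
k=4 terminal: V=max(K-S,0) → 53.5263 27.2249 0.0000 0.0000 0.0000
k=3: j=0 S=92.6255 intr=41.3045 cont=39.5158 V=41.3045[EX]; j=1 S=122.9248 intr=11.0052 cont=13.0989 V=13.0989[hold]; j=2 S=163.1355 intr=0.0000 cont=0.0000 V=0.0000[hold]; j=3 S=216.4997 intr=0.0000 cont=0.0000 V=0.0000[hold]  S*(3)=92.6255
k=2: j=0 S=106.7051 intr=27.2249 cont=26.4946 V=27.2249[EX]; j=1 S=141.6100 intr=0.0000 cont=6.3023 V=6.3023[hold]; j=2 S=187.9329 intr=0.0000 cont=0.0000 V=0.0000[hold]  S*(2)=106.7051
k=1: j=0 S=122.9248 intr=11.0052 cont=16.2847 V=16.2847[hold]; j=1 S=163.1355 intr=0.0000 cont=3.0323 V=3.0323[hold]  S*(1)=-
k=0: j=0 S=141.6100 intr=0.0000 cont=9.3680 V=9.3680[hold]  S*(0)=-

price = 9.3680
boundary = - - 106.7051 92.6255
tree:
9.3680
16.2847 3.0323
27.2249 6.3023 0.0000
41.3045 13.0989 0.0000 0.0000
53.5263 27.2249 0.0000 0.0000 0.0000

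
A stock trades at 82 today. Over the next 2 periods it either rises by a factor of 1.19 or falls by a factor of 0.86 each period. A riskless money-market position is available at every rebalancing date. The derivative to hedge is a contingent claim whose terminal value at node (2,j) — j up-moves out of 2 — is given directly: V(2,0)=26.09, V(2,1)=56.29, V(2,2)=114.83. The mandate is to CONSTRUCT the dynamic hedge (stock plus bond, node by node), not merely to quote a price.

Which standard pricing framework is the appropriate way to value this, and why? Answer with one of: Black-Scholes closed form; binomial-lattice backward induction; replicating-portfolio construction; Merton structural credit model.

framework: replicating-portfolio construction

Key observation: the task asks for the hedge itself — share and bond holdings at every node of the 2-period tree on spot 82 with factors 1.19/0.86 — which is exactly what the replicating-portfolio construction produces.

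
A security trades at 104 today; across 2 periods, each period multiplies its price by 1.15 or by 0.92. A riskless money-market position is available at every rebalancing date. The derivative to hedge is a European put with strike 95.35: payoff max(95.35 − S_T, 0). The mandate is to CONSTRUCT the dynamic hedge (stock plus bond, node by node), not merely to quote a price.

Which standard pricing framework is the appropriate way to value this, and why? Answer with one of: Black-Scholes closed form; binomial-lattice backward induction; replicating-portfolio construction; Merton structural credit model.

Key observation: a price alone would not answer the question — the per-node share/bond construction on the spot-104, 1.15/0.92 tree is required, and only the replicating-portfolio method yields it.

framework: replicating-portfolio construction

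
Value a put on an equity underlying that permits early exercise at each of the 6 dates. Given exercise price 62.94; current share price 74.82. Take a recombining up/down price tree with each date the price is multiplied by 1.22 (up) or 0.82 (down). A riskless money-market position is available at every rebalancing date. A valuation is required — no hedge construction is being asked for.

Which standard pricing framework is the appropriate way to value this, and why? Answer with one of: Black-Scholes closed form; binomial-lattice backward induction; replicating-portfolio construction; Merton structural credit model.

framework: binomial-lattice backward induction

Key observation: with exercise allowed before expiry on a discrete up/down model (6 steps from spot 74.82), the strike-62.94 put's value must be rolled back through the tree testing early exercise at each node.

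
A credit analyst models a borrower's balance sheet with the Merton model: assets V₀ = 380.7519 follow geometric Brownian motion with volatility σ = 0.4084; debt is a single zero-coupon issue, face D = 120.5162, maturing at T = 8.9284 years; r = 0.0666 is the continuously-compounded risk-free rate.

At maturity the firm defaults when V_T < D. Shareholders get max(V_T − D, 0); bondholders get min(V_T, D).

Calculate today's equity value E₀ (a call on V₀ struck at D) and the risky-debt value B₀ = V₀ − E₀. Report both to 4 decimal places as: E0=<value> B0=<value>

E0=320.0946 B0=60.6573

With assets at 380.7519 and a single debt payment of 120.5162 at 8.9284 years:
d₁ = [ln(V₀/D) + (r + σ²/2)T] / (σ√T)
   = [ln(380.7519/120.5162) + (0.0666 + 0.5·0.4084²)·8.9284] / (0.4084·√8.9284)
   = [1.150364 + 1.339218] / 1.220317 = 2.040111
d₂ = d₁ − σ√T = 2.040111 − 1.220317 = 0.819794
N(d₁) = 0.979330,  N(d₂) = 0.793833,  e^(−rT) = 0.551766
E₀ = V₀·N(d₁) − D·e^(−rT)·N(d₂)
   = 380.7519·0.979330 − 120.5162·0.551766·0.793833 = 320.094579
B₀ = V₀ − E₀ = 380.7519 − 320.094579 = 60.657321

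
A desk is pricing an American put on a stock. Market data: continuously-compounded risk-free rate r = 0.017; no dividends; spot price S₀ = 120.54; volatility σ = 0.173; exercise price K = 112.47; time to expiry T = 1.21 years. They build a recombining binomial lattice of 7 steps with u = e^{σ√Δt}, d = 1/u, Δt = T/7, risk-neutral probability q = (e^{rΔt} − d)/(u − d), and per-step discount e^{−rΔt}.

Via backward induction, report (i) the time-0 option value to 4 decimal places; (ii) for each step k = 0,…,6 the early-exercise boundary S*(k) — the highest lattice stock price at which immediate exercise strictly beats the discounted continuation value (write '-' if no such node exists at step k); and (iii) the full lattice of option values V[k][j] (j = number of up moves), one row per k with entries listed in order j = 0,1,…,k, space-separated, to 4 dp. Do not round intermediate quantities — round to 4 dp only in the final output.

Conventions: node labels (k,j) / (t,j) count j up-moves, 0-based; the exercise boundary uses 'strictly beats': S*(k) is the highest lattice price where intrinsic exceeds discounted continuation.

params: Δt=0.17286 u=1.07458 d=0.93060 q=0.50247 e^(-rΔt)=0.99707
t_7 payoffs: 39.6133 28.3412 15.3253 0.2956 0.0000 0.0000 0.0000 0.0000
t_6: node(6,0) S=78.2902 payoff=34.1798 vs cont=33.8498 → 34.1798 [stop]  node(6,1) S=90.4028 payoff=22.0672 vs cont=21.7372 → 22.0672 [stop]  node(6,2) S=104.3894 payoff=8.0806 vs cont=7.7506 → 8.0806 [stop]  node(6,3) S=120.5400 payoff=0.0000 vs cont=0.1466 → 0.1466 [wait]  node(6,4) S=139.1893 payoff=0.0000 vs cont=0.0000 → 0.0000 [wait]  node(6,5) S=160.7239 payoff=0.0000 vs cont=0.0000 → 0.0000 [wait]  node(6,6) S=185.5903 payoff=0.0000 vs cont=0.0000 → 0.0000 [wait]  ⇒ S*(6)=104.3894
t_5: node(5,0) S=84.1288 payoff=28.3412 vs cont=28.0112 → 28.3412 [stop]  node(5,1) S=97.1447 payoff=15.3253 vs cont=14.9953 → 15.3253 [stop]  node(5,2) S=112.1744 payoff=0.2956 vs cont=4.0820 → 4.0820 [wait]  node(5,3) S=129.5295 payoff=0.0000 vs cont=0.0727 → 0.0727 [wait]  node(5,4) S=149.5696 payoff=0.0000 vs cont=0.0000 → 0.0000 [wait]  node(5,5) S=172.7102 payoff=0.0000 vs cont=0.0000 → 0.0000 [wait]  ⇒ S*(5)=97.1447
t_4: node(4,0) S=90.4028 payoff=22.0672 vs cont=21.7372 → 22.0672 [stop]  node(4,1) S=104.3894 payoff=8.0806 vs cont=9.6475 → 9.6475 [wait]  node(4,2) S=120.5400 payoff=0.0000 vs cont=2.0614 → 2.0614 [wait]  node(4,3) S=139.1893 payoff=0.0000 vs cont=0.0361 → 0.0361 [wait]  node(4,4) S=160.7239 payoff=0.0000 vs cont=0.0000 → 0.0000 [wait]  ⇒ S*(4)=90.4028
t_3: node(3,0) S=97.1447 payoff=15.3253 vs cont=15.7803 → 15.7803 [wait]  node(3,1) S=112.1744 payoff=0.2956 vs cont=5.8187 → 5.8187 [wait]  node(3,2) S=129.5295 payoff=0.0000 vs cont=1.0407 → 1.0407 [wait]  node(3,3) S=149.5696 payoff=0.0000 vs cont=0.0179 → 0.0179 [wait]  ⇒ S*(3)=-
t_2: node(2,0) S=104.3894 payoff=8.0806 vs cont=10.7433 → 10.7433 [wait]  node(2,1) S=120.5400 payoff=0.0000 vs cont=3.4079 → 3.4079 [wait]  node(2,2) S=139.1893 payoff=0.0000 vs cont=0.5252 → 0.5252 [wait]  ⇒ S*(2)=-
t_1: node(1,0) S=112.1744 payoff=0.2956 vs cont=7.0368 → 7.0368 [wait]  node(1,1) S=129.5295 payoff=0.0000 vs cont=1.9537 → 1.9537 [wait]  ⇒ S*(1)=-
t_0: node(0,0) S=120.5400 payoff=0.0000 vs cont=4.4695 → 4.4695 [wait]  ⇒ S*(0)=-

price = 4.4695
boundary = - - - - 90.4028 97.1447 104.3894
tree:
4.4695
7.0368 1.9537
10.7433 3.4079 0.5252
15.7803 5.8187 1.0407 0.0179
22.0672 9.6475 2.0614 0.0361 0.0000
28.3412 15.3253 4.0820 0.0727 0.0000 0.0000
34.1798 22.0672 8.0806 0.1466 0.0000 0.0000 0.0000
39.6133 28.3412 15.3253 0.2956 0.0000 0.0000 0.0000 0.0000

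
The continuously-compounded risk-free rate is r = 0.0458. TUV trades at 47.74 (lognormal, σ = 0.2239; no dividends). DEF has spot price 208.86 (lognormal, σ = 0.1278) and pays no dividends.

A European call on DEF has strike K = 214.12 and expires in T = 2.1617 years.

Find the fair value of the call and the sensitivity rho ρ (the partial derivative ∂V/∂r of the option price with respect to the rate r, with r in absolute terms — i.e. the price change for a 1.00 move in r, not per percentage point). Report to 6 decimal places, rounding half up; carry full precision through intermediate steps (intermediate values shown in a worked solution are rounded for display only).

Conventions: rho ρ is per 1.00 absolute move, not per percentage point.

σ√T = 0.1278·√2.1617 = 0.187901
d₁ = (ln(S/K) + (r+σ²/2)T) / (σ√T) = (ln(208.86/214.12) + (0.0458+0.1278²/2)·2.1617) / 0.187901 = (-0.024872 + 0.116659) / 0.187901 = 0.488485
d₂ = d₁ − σ√T = 0.488485 − 0.187901 = 0.300585
e^{−rT} = 0.905737
N(d₁) = 0.687397,  N(d₂) = 0.618134
Call price V = S·N(d₁) − K·e^{−rT}·N(d₂) = 143.569727 − 119.878809 = 23.690919
ρ = K·T·e^{−rT}·N(d₂) = 259.142021

price = 23.690919
ρ = 259.142021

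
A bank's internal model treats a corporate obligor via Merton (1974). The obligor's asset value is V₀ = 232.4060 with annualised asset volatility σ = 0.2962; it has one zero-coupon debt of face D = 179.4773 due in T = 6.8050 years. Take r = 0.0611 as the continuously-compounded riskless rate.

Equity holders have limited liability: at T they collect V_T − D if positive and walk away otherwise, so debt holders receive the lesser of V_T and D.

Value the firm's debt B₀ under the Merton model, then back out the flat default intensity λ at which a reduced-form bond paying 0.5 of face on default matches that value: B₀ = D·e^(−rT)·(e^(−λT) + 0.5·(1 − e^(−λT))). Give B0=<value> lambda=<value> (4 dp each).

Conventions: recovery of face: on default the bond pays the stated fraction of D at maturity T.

B0=105.4866 lambda=0.0362

With assets at 232.4060 and a single debt payment of 179.4773 at 6.8050 years:
d₁ = [ln(V₀/D) + (r + σ²/2)T] / (σ√T)
   = [ln(232.4060/179.4773) + (0.0611 + 0.5·0.2962²)·6.8050] / (0.2962·√6.8050)
   = [0.258437 + 0.714302] / 0.772679 = 1.258917
d₂ = d₁ − σ√T = 1.258917 − 0.772679 = 0.486238
N(d₁) = 0.895970,  N(d₂) = 0.686601,  e^(−rT) = 0.659822
E₀ = V₀·N(d₁) − D·e^(−rT)·N(d₂)
   = 232.4060·0.895970 − 179.4773·0.659822·0.686601 = 126.919421
B₀ = V₀ − E₀ = 232.4060 − 126.919421 = 105.486579
e^(−λT) = (B₀·e^(rT)/D − 0.5)/(1 − 0.5) = (105.4866·1.515561/179.4773 − 0.5)/0.5 = 0.78152168
λ = −ln(0.78152168)/6.8050 = 0.036225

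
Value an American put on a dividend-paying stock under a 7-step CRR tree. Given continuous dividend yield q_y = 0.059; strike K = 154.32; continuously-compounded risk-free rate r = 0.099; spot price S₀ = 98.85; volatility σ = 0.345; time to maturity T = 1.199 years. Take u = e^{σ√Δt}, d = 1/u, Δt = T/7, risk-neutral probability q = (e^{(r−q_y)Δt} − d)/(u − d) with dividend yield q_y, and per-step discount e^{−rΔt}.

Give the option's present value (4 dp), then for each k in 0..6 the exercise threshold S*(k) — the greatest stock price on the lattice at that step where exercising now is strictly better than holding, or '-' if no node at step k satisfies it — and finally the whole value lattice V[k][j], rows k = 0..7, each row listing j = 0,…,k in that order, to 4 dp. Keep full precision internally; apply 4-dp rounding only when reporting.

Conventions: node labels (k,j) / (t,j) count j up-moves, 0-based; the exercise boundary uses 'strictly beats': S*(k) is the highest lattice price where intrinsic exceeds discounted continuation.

price = 55.4700
boundary = 98.8500 85.6971 98.8500 85.6971 98.8500 114.0216 131.5217
tree:
55.4700
68.6229 41.4014
80.0256 55.4700 28.1119
89.9111 68.6229 40.4264 16.1947
98.4813 80.0256 55.4700 26.0812 6.4039
105.9111 89.9111 68.6229 40.2984 12.0994 0.6610
112.3523 98.4813 80.0256 55.4700 22.7983 1.3141 0.0000
117.9365 105.9111 89.9111 68.6229 40.2984 2.6123 0.0000 0.0000

Δt=0.17129, u=1.15348, d=0.86694, q=0.48836, disc=e^(-rΔt)=0.98319
k=7 terminal: V=max(K-S,0) → 117.9365 105.9111 89.9111 68.6229 40.2984 2.6123 0.0000 0.0000
k=6: j=0 S=41.9677 intr=112.3523 cont=110.1795 V=112.3523[EX]; j=1 S=55.8387 intr=98.4813 cont=96.4480 V=98.4813[EX]; j=2 S=74.2944 intr=80.0256 cont=78.1778 V=80.0256[EX]; j=3 S=98.8500 intr=55.4700 cont=53.8691 V=55.4700[EX]; j=4 S=131.5217 intr=22.7983 cont=21.5260 V=22.7983[EX]; j=5 S=174.9919 intr=0.0000 cont=1.3141 V=1.3141[hold]; j=6 S=232.8298 intr=0.0000 cont=0.0000 V=0.0000[hold]  S*(6)=131.5217
k=5: j=0 S=48.4089 intr=105.9111 cont=103.8031 V=105.9111[EX]; j=1 S=64.4089 intr=89.9111 cont=87.9640 V=89.9111[EX]; j=2 S=85.6971 intr=68.6229 cont=66.8898 V=68.6229[EX]; j=3 S=114.0216 intr=40.2984 cont=38.8501 V=40.2984[EX]; j=4 S=151.7077 intr=2.6123 cont=12.0994 V=12.0994[hold]; j=5 S=201.8498 intr=0.0000 cont=0.6610 V=0.6610[hold]  S*(5)=114.0216
k=4: j=0 S=55.8387 intr=98.4813 cont=96.4480 V=98.4813[EX]; j=1 S=74.2944 intr=80.0256 cont=78.1778 V=80.0256[EX]; j=2 S=98.8500 intr=55.4700 cont=53.8691 V=55.4700[EX]; j=3 S=131.5217 intr=22.7983 cont=26.0812 V=26.0812[hold]; j=4 S=174.9919 intr=0.0000 cont=6.4039 V=6.4039[hold]  S*(4)=98.8500
k=3: j=0 S=64.4089 intr=89.9111 cont=87.9640 V=89.9111[EX]; j=1 S=85.6971 intr=68.6229 cont=66.8898 V=68.6229[EX]; j=2 S=114.0216 intr=40.2984 cont=40.4264 V=40.4264[hold]; j=3 S=151.7077 intr=2.6123 cont=16.1947 V=16.1947[hold]  S*(3)=85.6971
k=2: j=0 S=74.2944 intr=80.0256 cont=78.1778 V=80.0256[EX]; j=1 S=98.8500 intr=55.4700 cont=53.9306 V=55.4700[EX]; j=2 S=131.5217 intr=22.7983 cont=28.1119 V=28.1119[hold]  S*(2)=98.8500
k=1: j=0 S=85.6971 intr=68.6229 cont=66.8898 V=68.6229[EX]; j=1 S=114.0216 intr=40.2984 cont=41.4014 V=41.4014[hold]  S*(1)=85.6971
k=0: j=0 S=98.8500 intr=55.4700 cont=54.3987 V=55.4700[EX]  S*(0)=98.8500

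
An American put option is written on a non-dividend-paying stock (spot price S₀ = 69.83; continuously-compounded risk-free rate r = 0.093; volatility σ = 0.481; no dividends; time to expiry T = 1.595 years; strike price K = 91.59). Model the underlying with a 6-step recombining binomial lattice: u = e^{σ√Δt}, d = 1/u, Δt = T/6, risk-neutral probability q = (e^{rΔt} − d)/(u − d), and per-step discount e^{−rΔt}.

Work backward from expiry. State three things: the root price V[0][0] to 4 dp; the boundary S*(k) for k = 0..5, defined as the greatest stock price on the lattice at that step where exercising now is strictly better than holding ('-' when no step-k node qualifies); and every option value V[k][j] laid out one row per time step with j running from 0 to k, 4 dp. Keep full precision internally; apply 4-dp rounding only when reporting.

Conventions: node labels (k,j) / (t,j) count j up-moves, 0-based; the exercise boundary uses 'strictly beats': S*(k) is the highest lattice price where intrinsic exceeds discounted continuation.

params: Δt=0.26583 u=1.28146 d=0.78036 q=0.48827 e^(-rΔt)=0.97558
t_6 payoffs: 75.8206 65.6945 49.0661 21.7600 0.0000 0.0000 0.0000
t_5: node(5,0) S=20.2078 payoff=71.3822 vs cont=69.1456 → 71.3822 [stop]  node(5,1) S=33.1840 payoff=58.4060 vs cont=56.1695 → 58.4060 [stop]  node(5,2) S=54.4926 payoff=37.0974 vs cont=34.8608 → 37.0974 [stop]  node(5,3) S=89.4843 payoff=2.1057 vs cont=10.8634 → 10.8634 [wait]  node(5,4) S=146.9453 payoff=0.0000 vs cont=0.0000 → 0.0000 [wait]  node(5,5) S=241.3042 payoff=0.0000 vs cont=0.0000 → 0.0000 [wait]  ⇒ S*(5)=54.4926
t_4: node(4,0) S=25.8955 payoff=65.6945 vs cont=63.4580 → 65.6945 [stop]  node(4,1) S=42.5239 payoff=49.0661 vs cont=46.8295 → 49.0661 [stop]  node(4,2) S=69.8300 payoff=21.7600 vs cont=23.6951 → 23.6951 [wait]  node(4,3) S=114.6704 payoff=0.0000 vs cont=5.4234 → 5.4234 [wait]  node(4,4) S=188.3043 payoff=0.0000 vs cont=0.0000 → 0.0000 [wait]  ⇒ S*(4)=42.5239
t_3: node(3,0) S=33.1840 payoff=58.4060 vs cont=56.1695 → 58.4060 [stop]  node(3,1) S=54.4926 payoff=37.0974 vs cont=35.7826 → 37.0974 [stop]  node(3,2) S=89.4843 payoff=2.1057 vs cont=14.4128 → 14.4128 [wait]  node(3,3) S=146.9453 payoff=0.0000 vs cont=2.7076 → 2.7076 [wait]  ⇒ S*(3)=54.4926
t_2: node(2,0) S=42.5239 payoff=49.0661 vs cont=46.8295 → 49.0661 [stop]  node(2,1) S=69.8300 payoff=21.7600 vs cont=25.3858 → 25.3858 [wait]  node(2,2) S=114.6704 payoff=0.0000 vs cont=8.4851 → 8.4851 [wait]  ⇒ S*(2)=42.5239
t_1: node(1,0) S=54.4926 payoff=37.0974 vs cont=36.5880 → 37.0974 [stop]  node(1,1) S=89.4843 payoff=2.1057 vs cont=16.7154 → 16.7154 [wait]  ⇒ S*(1)=54.4926
t_0: node(0,0) S=69.8300 payoff=21.7600 vs cont=26.4826 → 26.4826 [wait]  ⇒ S*(0)=-

price = 26.4826
boundary = - 54.4926 42.5239 54.4926 42.5239 54.4926
tree:
26.4826
37.0974 16.7154
49.0661 25.3858 8.4851
58.4060 37.0974 14.4128 2.7076
65.6945 49.0661 23.6951 5.4234 0.0000
71.3822 58.4060 37.0974 10.8634 0.0000 0.0000
75.8206 65.6945 49.0661 21.7600 0.0000 0.0000 0.0000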